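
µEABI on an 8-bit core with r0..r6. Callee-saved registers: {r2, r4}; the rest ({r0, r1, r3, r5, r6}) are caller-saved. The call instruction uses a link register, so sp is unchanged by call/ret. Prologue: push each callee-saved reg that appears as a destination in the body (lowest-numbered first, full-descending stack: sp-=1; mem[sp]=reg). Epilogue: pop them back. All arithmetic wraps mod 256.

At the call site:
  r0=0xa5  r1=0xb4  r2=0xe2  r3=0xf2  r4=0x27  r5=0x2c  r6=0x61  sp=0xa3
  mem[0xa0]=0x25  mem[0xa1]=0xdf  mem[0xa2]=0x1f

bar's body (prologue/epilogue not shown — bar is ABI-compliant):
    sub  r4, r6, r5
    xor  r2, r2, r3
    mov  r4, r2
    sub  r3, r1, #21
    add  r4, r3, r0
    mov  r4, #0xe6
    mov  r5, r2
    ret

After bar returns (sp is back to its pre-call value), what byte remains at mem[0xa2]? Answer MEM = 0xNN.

prologue: push r2 -> mem[0xa2]=0xe2, sp=0xa2
prologue: push r4 -> mem[0xa1]=0x27, sp=0xa1
body[0] sub  r4, r6, r5 -> r4=0x35
body[1] xor  r2, r2, r3 -> r2=0x10
body[2] mov  r4, r2 -> r4=0x10
body[3] sub  r3, r1, #21 -> r3=0x9f
body[4] add  r4, r3, r0 -> r4=0x44
body[5] mov  r4, #0xe6 -> r4=0xe6
body[6] mov  r5, r2 -> r5=0x10
epilogue: pop r4=0x27, sp=0xa2
epilogue: pop r2=0xe2, sp=0xa3
prologue pushed ['r2', 'r4'] at ['0xa2', '0xa1']

MEM = 0xe2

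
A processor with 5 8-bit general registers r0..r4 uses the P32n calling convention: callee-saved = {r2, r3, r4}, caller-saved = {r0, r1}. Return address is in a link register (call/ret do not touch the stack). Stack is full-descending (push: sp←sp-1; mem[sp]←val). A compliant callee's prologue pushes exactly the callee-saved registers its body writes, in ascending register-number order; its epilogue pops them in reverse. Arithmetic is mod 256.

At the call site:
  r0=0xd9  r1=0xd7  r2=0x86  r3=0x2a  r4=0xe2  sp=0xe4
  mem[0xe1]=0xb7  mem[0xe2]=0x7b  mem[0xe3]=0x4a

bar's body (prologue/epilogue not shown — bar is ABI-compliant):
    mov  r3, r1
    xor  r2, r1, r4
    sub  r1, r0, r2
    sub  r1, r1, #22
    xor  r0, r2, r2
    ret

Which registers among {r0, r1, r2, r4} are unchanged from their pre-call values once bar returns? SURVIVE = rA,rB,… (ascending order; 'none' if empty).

prologue: push r2 -> mem[0xe3]=0x86, sp=0xe3
prologue: push r3 -> mem[0xe2]=0x2a, sp=0xe2
body[0] mov  r3, r1 -> r3=0xd7
body[1] xor  r2, r1, r4 -> r2=0x35
body[2] sub  r1, r0, r2 -> r1=0xa4
body[3] sub  r1, r1, #22 -> r1=0x8e
body[4] xor  r0, r2, r2 -> r0=0x00
epilogue: pop r3=0x2a, sp=0xe3
epilogue: pop r2=0x86, sp=0xe4
r0: caller-saved, written=True
r1: caller-saved, written=True
r2: callee-saved, written=True
r4: callee-saved, written=False

SURVIVE = r2,r4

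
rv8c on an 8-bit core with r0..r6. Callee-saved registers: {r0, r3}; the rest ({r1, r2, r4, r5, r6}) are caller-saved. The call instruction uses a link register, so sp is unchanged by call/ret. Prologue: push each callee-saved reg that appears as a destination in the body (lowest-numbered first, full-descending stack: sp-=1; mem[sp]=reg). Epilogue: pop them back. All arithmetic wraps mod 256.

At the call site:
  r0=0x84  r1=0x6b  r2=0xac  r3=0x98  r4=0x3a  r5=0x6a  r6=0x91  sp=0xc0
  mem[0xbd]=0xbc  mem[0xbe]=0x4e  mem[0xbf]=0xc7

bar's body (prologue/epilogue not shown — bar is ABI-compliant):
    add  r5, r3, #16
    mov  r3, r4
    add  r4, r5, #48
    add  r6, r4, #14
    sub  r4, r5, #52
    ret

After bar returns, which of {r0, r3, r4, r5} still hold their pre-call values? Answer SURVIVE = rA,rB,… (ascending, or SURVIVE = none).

prologue: push r3 → mem[0xbf]=0x98, sp=0xbf
body[0] add  r5, r3, #16 → r5=0xa8
body[1] mov  r3, r4 → r3=0x3a
body[2] add  r4, r5, #48 → r4=0xd8
body[3] add  r6, r4, #14 → r6=0xe6
body[4] sub  r4, r5, #52 → r4=0x74
epilogue: pop r3=0x98, sp=0xc0
r0: callee-saved, written=False
r3: callee-saved, written=True
r4: caller-saved, written=True
r5: caller-saved, written=True

SURVIVE = r0,r3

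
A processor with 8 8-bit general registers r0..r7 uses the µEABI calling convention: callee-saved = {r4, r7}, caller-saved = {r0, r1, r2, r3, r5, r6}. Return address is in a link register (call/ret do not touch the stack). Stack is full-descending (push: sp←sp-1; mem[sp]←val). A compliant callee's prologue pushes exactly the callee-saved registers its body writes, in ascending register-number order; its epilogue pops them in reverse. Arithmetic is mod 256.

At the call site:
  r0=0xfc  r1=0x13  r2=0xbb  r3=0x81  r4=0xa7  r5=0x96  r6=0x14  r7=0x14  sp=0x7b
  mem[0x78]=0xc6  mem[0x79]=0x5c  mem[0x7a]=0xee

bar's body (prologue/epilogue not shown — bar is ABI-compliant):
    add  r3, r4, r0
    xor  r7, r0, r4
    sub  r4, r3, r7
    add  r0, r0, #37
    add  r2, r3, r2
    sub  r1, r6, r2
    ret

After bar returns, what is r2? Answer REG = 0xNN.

prologue: push r4 -> mem[0x7a]=0xa7, sp=0x7a
prologue: push r7 -> mem[0x79]=0x14, sp=0x79
body[0] add  r3, r4, r0 -> r3=0xa3
body[1] xor  r7, r0, r4 -> r7=0x5b
body[2] sub  r4, r3, r7 -> r4=0x48
body[3] add  r0, r0, #37 -> r0=0x21
body[4] add  r2, r3, r2 -> r2=0x5e
body[5] sub  r1, r6, r2 -> r1=0xb6
epilogue: pop r7=0x14, sp=0x7a
epilogue: pop r4=0xa7, sp=0x7b
r2 is caller-saved -> body value

REG = 0x5e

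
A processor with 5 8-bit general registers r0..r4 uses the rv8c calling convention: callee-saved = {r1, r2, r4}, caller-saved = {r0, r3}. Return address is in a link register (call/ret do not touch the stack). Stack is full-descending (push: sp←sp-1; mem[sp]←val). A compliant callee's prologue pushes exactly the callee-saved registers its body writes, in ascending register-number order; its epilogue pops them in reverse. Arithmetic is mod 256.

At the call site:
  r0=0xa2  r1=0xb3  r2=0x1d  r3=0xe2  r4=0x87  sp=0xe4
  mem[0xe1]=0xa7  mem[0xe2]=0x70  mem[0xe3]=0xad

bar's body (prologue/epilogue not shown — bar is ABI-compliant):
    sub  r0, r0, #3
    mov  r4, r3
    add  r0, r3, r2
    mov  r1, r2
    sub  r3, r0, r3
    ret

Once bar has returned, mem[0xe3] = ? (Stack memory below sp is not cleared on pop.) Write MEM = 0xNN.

MEM = 0xb3

prologue: push r1 → mem[0xe3]=0xb3, sp=0xe3
prologue: push r4 → mem[0xe2]=0x87, sp=0xe2
body[0] sub  r0, r0, #3 → r0=0x9f
body[1] mov  r4, r3 → r4=0xe2
body[2] add  r0, r3, r2 → r0=0xff
body[3] mov  r1, r2 → r1=0x1d
body[4] sub  r3, r0, r3 → r3=0x1d
epilogue: pop r4=0x87, sp=0xe3
epilogue: pop r1=0xb3, sp=0xe4
prologue pushed ['r1', 'r4'] at ['0xe3', '0xe2']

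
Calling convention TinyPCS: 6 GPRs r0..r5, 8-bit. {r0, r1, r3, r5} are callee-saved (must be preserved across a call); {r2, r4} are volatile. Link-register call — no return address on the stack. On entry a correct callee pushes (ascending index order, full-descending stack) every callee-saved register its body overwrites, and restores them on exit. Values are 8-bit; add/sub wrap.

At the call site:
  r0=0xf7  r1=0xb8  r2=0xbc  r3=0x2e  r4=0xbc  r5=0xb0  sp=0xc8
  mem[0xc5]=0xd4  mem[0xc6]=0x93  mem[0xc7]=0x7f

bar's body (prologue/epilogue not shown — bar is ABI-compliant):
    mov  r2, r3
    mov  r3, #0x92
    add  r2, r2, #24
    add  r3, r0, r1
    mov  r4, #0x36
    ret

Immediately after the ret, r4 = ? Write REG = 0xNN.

prologue: push r3 -> mem[0xc7]=0x2e, sp=0xc7
body[0] mov  r2, r3 -> r2=0x2e
body[1] mov  r3, #0x92 -> r3=0x92
body[2] add  r2, r2, #24 -> r2=0x46
body[3] add  r3, r0, r1 -> r3=0xaf
body[4] mov  r4, #0x36 -> r4=0x36
epilogue: pop r3=0x2e, sp=0xc8
r4 is caller-saved -> body value

REG = 0x36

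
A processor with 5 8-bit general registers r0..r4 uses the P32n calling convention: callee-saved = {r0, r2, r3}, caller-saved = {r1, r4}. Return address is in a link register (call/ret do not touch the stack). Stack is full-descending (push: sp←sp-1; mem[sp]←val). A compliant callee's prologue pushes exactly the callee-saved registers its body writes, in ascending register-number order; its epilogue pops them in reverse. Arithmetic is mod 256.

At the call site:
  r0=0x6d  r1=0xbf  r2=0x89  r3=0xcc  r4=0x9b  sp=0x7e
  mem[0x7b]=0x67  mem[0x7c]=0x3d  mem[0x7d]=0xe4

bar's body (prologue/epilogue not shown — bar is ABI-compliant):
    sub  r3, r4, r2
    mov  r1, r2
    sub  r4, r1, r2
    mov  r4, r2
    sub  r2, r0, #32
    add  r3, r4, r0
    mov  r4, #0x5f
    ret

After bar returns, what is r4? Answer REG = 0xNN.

REG = 0x5f

prologue: push r2 → mem[0x7d]=0x89, sp=0x7d
prologue: push r3 → mem[0x7c]=0xcc, sp=0x7c
body[0] sub  r3, r4, r2 → r3=0x12
body[1] mov  r1, r2 → r1=0x89
body[2] sub  r4, r1, r2 → r4=0x00
body[3] mov  r4, r2 → r4=0x89
body[4] sub  r2, r0, #32 → r2=0x4d
body[5] add  r3, r4, r0 → r3=0xf6
body[6] mov  r4, #0x5f → r4=0x5f
epilogue: pop r3=0xcc, sp=0x7d
epilogue: pop r2=0x89, sp=0x7e
r4 is caller-saved → body value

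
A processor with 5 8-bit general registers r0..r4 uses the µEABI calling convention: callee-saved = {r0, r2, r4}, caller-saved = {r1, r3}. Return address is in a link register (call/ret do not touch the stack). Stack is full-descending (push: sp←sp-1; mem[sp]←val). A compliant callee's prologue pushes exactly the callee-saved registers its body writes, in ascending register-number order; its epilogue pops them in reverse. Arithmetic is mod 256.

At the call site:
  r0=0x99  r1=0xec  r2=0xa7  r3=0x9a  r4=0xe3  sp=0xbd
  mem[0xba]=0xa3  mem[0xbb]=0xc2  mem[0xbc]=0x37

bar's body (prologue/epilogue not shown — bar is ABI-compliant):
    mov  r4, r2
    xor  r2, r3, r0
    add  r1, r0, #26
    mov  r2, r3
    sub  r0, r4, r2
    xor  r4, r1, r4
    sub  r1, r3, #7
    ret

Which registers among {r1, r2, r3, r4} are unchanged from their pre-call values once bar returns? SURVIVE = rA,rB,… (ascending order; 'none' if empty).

SURVIVE = r2,r3,r4

prologue: push r0 -> mem[0xbc]=0x99, sp=0xbc
prologue: push r2 -> mem[0xbb]=0xa7, sp=0xbb
prologue: push r4 -> mem[0xba]=0xe3, sp=0xba
body[0] mov  r4, r2 -> r4=0xa7
body[1] xor  r2, r3, r0 -> r2=0x03
body[2] add  r1, r0, #26 -> r1=0xb3
body[3] mov  r2, r3 -> r2=0x9a
body[4] sub  r0, r4, r2 -> r0=0x0d
body[5] xor  r4, r1, r4 -> r4=0x14
body[6] sub  r1, r3, #7 -> r1=0x93
epilogue: pop r4=0xe3, sp=0xbb
epilogue: pop r2=0xa7, sp=0xbc
epilogue: pop r0=0x99, sp=0xbd
r1: caller-saved, written=True
r2: callee-saved, written=True
r3: caller-saved, written=False
r4: callee-saved, written=True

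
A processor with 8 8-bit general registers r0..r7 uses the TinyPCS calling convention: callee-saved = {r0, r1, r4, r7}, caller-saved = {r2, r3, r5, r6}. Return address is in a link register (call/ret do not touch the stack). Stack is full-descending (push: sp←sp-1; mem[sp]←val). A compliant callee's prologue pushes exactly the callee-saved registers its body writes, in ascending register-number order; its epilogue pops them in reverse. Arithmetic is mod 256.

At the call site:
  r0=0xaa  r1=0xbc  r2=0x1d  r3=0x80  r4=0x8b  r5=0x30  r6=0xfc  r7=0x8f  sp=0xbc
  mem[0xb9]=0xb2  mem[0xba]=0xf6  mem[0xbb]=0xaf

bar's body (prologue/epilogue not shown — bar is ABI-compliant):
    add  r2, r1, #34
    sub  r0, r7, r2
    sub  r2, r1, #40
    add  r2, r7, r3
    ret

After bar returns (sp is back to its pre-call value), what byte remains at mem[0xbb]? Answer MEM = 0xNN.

MEM = 0xaa

prologue: push r0 → mem[0xbb]=0xaa, sp=0xbb
body[0] add  r2, r1, #34 → r2=0xde
body[1] sub  r0, r7, r2 → r0=0xb1
body[2] sub  r2, r1, #40 → r2=0x94
body[3] add  r2, r7, r3 → r2=0x0f
epilogue: pop r0=0xaa, sp=0xbc
prologue pushed ['r0'] at ['0xbb']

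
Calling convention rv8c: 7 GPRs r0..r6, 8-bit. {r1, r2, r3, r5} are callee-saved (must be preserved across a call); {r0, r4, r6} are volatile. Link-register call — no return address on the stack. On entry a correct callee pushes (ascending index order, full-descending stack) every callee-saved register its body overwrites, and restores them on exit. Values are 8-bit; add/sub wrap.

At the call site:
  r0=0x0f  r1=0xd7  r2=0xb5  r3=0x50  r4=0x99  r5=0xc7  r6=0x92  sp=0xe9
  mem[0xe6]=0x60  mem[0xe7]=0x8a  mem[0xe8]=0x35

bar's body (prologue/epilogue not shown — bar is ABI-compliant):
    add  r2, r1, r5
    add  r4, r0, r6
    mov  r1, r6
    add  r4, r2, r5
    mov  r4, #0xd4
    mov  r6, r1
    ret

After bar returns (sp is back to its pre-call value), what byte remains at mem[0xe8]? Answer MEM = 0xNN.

MEM = 0xd7

prologue: push r1 -> mem[0xe8]=0xd7, sp=0xe8
prologue: push r2 -> mem[0xe7]=0xb5, sp=0xe7
body[0] add  r2, r1, r5 -> r2=0x9e
body[1] add  r4, r0, r6 -> r4=0xa1
body[2] mov  r1, r6 -> r1=0x92
body[3] add  r4, r2, r5 -> r4=0x65
body[4] mov  r4, #0xd4 -> r4=0xd4
body[5] mov  r6, r1 -> r6=0x92
epilogue: pop r2=0xb5, sp=0xe8
epilogue: pop r1=0xd7, sp=0xe9
prologue pushed ['r1', 'r2'] at ['0xe8', '0xe7']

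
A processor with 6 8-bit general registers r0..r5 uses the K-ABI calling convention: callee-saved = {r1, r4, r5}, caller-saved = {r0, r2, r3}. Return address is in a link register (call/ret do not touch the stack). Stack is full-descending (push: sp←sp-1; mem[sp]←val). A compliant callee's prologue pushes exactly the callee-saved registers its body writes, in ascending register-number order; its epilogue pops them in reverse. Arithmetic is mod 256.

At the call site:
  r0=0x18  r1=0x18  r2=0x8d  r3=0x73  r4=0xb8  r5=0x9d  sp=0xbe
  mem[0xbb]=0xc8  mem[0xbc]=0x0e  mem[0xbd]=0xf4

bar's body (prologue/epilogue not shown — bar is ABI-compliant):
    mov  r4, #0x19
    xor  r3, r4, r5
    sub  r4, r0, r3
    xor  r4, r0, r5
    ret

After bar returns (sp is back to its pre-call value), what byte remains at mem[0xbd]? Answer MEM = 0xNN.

prologue: push r4 → mem[0xbd]=0xb8, sp=0xbd
body[0] mov  r4, #0x19 → r4=0x19
body[1] xor  r3, r4, r5 → r3=0x84
body[2] sub  r4, r0, r3 → r4=0x94
body[3] xor  r4, r0, r5 → r4=0x85
epilogue: pop r4=0xb8, sp=0xbe
prologue pushed ['r4'] at ['0xbd']

MEM = 0xb8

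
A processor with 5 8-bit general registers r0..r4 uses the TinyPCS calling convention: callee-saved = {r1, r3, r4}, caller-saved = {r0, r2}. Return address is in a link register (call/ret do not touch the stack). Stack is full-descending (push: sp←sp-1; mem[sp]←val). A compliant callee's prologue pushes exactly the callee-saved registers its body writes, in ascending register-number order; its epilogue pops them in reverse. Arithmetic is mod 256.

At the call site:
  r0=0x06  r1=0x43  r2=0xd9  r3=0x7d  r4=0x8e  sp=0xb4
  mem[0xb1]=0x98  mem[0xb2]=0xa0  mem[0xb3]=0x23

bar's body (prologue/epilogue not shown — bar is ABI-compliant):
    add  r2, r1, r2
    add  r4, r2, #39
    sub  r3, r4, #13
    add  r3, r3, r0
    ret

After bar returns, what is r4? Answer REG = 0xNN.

prologue: push r3 -> mem[0xb3]=0x7d, sp=0xb3
prologue: push r4 -> mem[0xb2]=0x8e, sp=0xb2
body[0] add  r2, r1, r2 -> r2=0x1c
body[1] add  r4, r2, #39 -> r4=0x43
body[2] sub  r3, r4, #13 -> r3=0x36
body[3] add  r3, r3, r0 -> r3=0x3c
epilogue: pop r4=0x8e, sp=0xb3
epilogue: pop r3=0x7d, sp=0xb4
r4 is callee-saved -> restored

REG = 0x8e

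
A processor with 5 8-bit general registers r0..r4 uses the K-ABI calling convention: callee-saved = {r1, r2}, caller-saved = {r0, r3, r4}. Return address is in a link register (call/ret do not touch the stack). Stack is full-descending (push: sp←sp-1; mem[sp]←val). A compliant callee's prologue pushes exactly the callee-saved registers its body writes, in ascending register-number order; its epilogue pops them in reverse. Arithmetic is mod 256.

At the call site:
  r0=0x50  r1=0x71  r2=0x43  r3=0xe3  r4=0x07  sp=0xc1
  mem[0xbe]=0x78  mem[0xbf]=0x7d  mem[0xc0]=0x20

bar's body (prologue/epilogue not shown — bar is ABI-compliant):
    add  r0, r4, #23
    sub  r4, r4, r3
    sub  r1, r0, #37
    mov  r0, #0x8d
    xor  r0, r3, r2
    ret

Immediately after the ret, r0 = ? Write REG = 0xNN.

REG = 0xa0

prologue: push r1 -> mem[0xc0]=0x71, sp=0xc0
body[0] add  r0, r4, #23 -> r0=0x1e
body[1] sub  r4, r4, r3 -> r4=0x24
body[2] sub  r1, r0, #37 -> r1=0xf9
body[3] mov  r0, #0x8d -> r0=0x8d
body[4] xor  r0, r3, r2 -> r0=0xa0
epilogue: pop r1=0x71, sp=0xc1
r0 is caller-saved -> body value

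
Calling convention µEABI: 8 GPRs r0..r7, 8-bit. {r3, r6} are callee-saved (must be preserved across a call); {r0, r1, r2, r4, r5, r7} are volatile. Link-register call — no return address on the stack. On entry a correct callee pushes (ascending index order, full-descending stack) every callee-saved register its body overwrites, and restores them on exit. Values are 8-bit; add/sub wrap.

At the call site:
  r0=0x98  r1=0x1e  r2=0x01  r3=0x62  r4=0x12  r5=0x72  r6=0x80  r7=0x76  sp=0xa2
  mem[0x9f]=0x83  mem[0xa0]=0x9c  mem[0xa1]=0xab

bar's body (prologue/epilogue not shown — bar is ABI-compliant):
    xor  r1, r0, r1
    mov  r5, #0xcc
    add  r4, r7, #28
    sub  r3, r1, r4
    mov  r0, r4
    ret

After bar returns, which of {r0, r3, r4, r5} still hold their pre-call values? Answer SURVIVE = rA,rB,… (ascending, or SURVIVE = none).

SURVIVE = r3

prologue: push r3 → mem[0xa1]=0x62, sp=0xa1
body[0] xor  r1, r0, r1 → r1=0x86
body[1] mov  r5, #0xcc → r5=0xcc
body[2] add  r4, r7, #28 → r4=0x92
body[3] sub  r3, r1, r4 → r3=0xf4
body[4] mov  r0, r4 → r0=0x92
epilogue: pop r3=0x62, sp=0xa2
r0: caller-saved, written=True
r3: callee-saved, written=True
r4: caller-saved, written=True
r5: caller-saved, written=True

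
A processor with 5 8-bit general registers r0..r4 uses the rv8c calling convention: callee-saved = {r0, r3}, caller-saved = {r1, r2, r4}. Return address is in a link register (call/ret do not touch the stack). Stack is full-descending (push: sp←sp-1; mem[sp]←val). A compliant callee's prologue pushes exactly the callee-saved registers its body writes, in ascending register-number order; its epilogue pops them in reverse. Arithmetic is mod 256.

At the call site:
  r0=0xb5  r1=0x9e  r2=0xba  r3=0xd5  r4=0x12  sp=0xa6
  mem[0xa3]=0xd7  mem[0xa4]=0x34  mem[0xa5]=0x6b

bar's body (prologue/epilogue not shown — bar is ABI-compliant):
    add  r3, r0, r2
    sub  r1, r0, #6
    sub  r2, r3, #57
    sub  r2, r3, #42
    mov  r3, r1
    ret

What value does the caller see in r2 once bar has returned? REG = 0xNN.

prologue: push r3 → mem[0xa5]=0xd5, sp=0xa5
body[0] add  r3, r0, r2 → r3=0x6f
body[1] sub  r1, r0, #6 → r1=0xaf
body[2] sub  r2, r3, #57 → r2=0x36
body[3] sub  r2, r3, #42 → r2=0x45
body[4] mov  r3, r1 → r3=0xaf
epilogue: pop r3=0xd5, sp=0xa6
r2 is caller-saved → body value

REG = 0x45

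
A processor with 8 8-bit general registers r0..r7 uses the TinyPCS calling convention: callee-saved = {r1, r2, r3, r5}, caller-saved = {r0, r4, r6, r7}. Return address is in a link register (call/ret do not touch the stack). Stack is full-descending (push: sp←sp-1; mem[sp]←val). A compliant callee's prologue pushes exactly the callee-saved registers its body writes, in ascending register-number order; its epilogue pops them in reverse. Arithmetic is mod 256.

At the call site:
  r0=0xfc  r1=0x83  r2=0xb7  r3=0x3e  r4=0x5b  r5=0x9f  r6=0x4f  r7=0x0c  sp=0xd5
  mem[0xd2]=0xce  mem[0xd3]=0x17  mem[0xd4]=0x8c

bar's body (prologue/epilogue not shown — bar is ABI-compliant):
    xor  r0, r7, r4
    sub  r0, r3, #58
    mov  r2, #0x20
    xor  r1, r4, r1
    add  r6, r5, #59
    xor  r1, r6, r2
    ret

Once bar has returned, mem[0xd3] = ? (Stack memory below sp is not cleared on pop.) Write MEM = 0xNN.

MEM = 0xb7

prologue: push r1 -> mem[0xd4]=0x83, sp=0xd4
prologue: push r2 -> mem[0xd3]=0xb7, sp=0xd3
body[0] xor  r0, r7, r4 -> r0=0x57
body[1] sub  r0, r3, #58 -> r0=0x04
body[2] mov  r2, #0x20 -> r2=0x20
body[3] xor  r1, r4, r1 -> r1=0xd8
body[4] add  r6, r5, #59 -> r6=0xda
body[5] xor  r1, r6, r2 -> r1=0xfa
epilogue: pop r2=0xb7, sp=0xd4
epilogue: pop r1=0x83, sp=0xd5
prologue pushed ['r1', 'r2'] at ['0xd4', '0xd3']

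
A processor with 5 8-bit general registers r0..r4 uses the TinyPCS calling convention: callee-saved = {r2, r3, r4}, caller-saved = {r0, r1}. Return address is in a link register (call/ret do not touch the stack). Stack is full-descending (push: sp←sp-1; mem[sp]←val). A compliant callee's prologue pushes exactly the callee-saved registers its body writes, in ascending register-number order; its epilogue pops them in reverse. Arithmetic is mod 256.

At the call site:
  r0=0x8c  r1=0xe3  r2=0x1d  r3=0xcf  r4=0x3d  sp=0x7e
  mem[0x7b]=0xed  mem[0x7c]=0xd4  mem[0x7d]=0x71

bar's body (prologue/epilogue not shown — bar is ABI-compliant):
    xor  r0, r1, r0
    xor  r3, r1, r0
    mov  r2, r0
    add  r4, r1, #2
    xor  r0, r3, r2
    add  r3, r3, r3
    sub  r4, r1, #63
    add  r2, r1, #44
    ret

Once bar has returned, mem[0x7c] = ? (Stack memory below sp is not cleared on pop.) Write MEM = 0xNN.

prologue: push r2 → mem[0x7d]=0x1d, sp=0x7d
prologue: push r3 → mem[0x7c]=0xcf, sp=0x7c
prologue: push r4 → mem[0x7b]=0x3d, sp=0x7b
body[0] xor  r0, r1, r0 → r0=0x6f
body[1] xor  r3, r1, r0 → r3=0x8c
body[2] mov  r2, r0 → r2=0x6f
body[3] add  r4, r1, #2 → r4=0xe5
body[4] xor  r0, r3, r2 → r0=0xe3
body[5] add  r3, r3, r3 → r3=0x18
body[6] sub  r4, r1, #63 → r4=0xa4
body[7] add  r2, r1, #44 → r2=0x0f
epilogue: pop r4=0x3d, sp=0x7c
epilogue: pop r3=0xcf, sp=0x7d
epilogue: pop r2=0x1d, sp=0x7e
prologue pushed ['r2', 'r3', 'r4'] at ['0x7d', '0x7c', '0x7b']

MEM = 0xcf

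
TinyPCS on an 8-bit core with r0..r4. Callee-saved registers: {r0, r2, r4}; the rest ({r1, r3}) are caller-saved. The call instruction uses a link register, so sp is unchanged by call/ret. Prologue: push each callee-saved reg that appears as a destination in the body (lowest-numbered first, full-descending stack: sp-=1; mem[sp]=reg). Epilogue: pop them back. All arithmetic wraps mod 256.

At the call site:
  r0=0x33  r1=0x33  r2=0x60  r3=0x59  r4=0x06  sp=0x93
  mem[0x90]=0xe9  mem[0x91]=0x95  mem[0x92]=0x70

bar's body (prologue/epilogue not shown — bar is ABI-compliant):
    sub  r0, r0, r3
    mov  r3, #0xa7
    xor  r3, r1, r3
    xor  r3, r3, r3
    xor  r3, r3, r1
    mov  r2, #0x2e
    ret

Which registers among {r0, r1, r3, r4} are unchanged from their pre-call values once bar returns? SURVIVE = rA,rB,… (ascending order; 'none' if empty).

prologue: push r0 → mem[0x92]=0x33, sp=0x92
prologue: push r2 → mem[0x91]=0x60, sp=0x91
body[0] sub  r0, r0, r3 → r0=0xda
body[1] mov  r3, #0xa7 → r3=0xa7
body[2] xor  r3, r1, r3 → r3=0x94
body[3] xor  r3, r3, r3 → r3=0x00
body[4] xor  r3, r3, r1 → r3=0x33
body[5] mov  r2, #0x2e → r2=0x2e
epilogue: pop r2=0x60, sp=0x92
epilogue: pop r0=0x33, sp=0x93
r0: callee-saved, written=True
r1: caller-saved, written=False
r3: caller-saved, written=True
r4: callee-saved, written=False

SURVIVE = r0,r1,r4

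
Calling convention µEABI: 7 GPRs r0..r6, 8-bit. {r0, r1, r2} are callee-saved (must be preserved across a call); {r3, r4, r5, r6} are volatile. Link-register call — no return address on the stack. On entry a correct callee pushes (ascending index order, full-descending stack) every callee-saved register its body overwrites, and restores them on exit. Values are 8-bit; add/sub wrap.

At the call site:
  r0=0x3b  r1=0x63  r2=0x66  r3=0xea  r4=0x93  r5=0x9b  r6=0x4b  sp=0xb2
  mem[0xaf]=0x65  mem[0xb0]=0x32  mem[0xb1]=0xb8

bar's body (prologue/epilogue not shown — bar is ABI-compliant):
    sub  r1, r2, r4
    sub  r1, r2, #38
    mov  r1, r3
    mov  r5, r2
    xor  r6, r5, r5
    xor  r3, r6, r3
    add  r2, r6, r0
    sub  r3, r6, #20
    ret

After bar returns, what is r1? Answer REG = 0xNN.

REG = 0x63

prologue: push r1 → mem[0xb1]=0x63, sp=0xb1
prologue: push r2 → mem[0xb0]=0x66, sp=0xb0
body[0] sub  r1, r2, r4 → r1=0xd3
body[1] sub  r1, r2, #38 → r1=0x40
body[2] mov  r1, r3 → r1=0xea
body[3] mov  r5, r2 → r5=0x66
body[4] xor  r6, r5, r5 → r6=0x00
body[5] xor  r3, r6, r3 → r3=0xea
body[6] add  r2, r6, r0 → r2=0x3b
body[7] sub  r3, r6, #20 → r3=0xec
epilogue: pop r2=0x66, sp=0xb1
epilogue: pop r1=0x63, sp=0xb2
r1 is callee-saved → restored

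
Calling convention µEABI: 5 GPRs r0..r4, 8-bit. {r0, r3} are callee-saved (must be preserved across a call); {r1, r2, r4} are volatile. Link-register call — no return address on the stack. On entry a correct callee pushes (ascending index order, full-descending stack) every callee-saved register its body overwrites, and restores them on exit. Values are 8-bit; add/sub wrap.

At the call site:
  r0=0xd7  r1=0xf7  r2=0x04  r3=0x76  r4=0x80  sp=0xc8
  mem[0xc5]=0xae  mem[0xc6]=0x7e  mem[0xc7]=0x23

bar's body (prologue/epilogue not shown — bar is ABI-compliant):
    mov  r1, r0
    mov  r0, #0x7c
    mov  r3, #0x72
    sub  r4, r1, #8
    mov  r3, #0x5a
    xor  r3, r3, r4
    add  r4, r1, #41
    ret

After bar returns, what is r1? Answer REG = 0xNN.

REG = 0xd7

prologue: push r0 -> mem[0xc7]=0xd7, sp=0xc7
prologue: push r3 -> mem[0xc6]=0x76, sp=0xc6
body[0] mov  r1, r0 -> r1=0xd7
body[1] mov  r0, #0x7c -> r0=0x7c
body[2] mov  r3, #0x72 -> r3=0x72
body[3] sub  r4, r1, #8 -> r4=0xcf
body[4] mov  r3, #0x5a -> r3=0x5a
body[5] xor  r3, r3, r4 -> r3=0x95
body[6] add  r4, r1, #41 -> r4=0x00
epilogue: pop r3=0x76, sp=0xc7
epilogue: pop r0=0xd7, sp=0xc8
r1 is caller-saved -> body value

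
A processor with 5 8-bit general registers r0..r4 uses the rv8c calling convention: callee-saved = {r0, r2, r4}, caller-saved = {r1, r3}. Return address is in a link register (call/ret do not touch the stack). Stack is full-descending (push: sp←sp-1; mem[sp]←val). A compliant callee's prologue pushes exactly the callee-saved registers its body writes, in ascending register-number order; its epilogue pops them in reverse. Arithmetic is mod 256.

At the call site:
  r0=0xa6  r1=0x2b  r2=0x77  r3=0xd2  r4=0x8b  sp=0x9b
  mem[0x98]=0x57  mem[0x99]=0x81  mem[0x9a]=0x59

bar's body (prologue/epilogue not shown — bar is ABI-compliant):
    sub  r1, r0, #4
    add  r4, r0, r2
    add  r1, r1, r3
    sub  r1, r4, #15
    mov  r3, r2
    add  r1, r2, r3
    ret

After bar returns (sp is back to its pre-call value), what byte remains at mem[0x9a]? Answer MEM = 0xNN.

prologue: push r4 → mem[0x9a]=0x8b, sp=0x9a
body[0] sub  r1, r0, #4 → r1=0xa2
body[1] add  r4, r0, r2 → r4=0x1d
body[2] add  r1, r1, r3 → r1=0x74
body[3] sub  r1, r4, #15 → r1=0x0e
body[4] mov  r3, r2 → r3=0x77
body[5] add  r1, r2, r3 → r1=0xee
epilogue: pop r4=0x8b, sp=0x9b
prologue pushed ['r4'] at ['0x9a']

MEM = 0x8b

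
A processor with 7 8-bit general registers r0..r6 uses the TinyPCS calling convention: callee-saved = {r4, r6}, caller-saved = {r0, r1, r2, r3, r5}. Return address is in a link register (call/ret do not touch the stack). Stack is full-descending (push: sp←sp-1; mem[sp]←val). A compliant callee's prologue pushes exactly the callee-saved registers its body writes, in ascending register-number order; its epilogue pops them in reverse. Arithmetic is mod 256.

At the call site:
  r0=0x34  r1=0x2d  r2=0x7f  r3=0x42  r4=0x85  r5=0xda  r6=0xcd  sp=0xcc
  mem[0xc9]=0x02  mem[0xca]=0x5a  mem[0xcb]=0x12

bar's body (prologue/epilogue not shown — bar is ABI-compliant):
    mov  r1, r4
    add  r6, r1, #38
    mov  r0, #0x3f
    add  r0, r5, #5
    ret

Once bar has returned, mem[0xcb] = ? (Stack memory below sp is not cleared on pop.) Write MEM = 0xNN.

MEM = 0xcd

prologue: push r6 -> mem[0xcb]=0xcd, sp=0xcb
body[0] mov  r1, r4 -> r1=0x85
body[1] add  r6, r1, #38 -> r6=0xab
body[2] mov  r0, #0x3f -> r0=0x3f
body[3] add  r0, r5, #5 -> r0=0xdf
epilogue: pop r6=0xcd, sp=0xcc
prologue pushed ['r6'] at ['0xcb']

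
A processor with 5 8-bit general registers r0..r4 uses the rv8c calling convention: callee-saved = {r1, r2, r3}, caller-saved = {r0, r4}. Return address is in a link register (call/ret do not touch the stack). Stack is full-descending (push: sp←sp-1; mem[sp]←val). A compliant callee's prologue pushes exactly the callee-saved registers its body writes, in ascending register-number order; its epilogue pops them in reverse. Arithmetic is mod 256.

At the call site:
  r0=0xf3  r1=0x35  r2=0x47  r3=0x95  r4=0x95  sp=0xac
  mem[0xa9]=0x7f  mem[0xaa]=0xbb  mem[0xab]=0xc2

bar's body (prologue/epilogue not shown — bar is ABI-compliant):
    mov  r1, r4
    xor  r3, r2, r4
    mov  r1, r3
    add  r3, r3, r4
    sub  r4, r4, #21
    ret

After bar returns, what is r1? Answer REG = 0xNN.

REG = 0x35

prologue: push r1 -> mem[0xab]=0x35, sp=0xab
prologue: push r3 -> mem[0xaa]=0x95, sp=0xaa
body[0] mov  r1, r4 -> r1=0x95
body[1] xor  r3, r2, r4 -> r3=0xd2
body[2] mov  r1, r3 -> r1=0xd2
body[3] add  r3, r3, r4 -> r3=0x67
body[4] sub  r4, r4, #21 -> r4=0x80
epilogue: pop r3=0x95, sp=0xab
epilogue: pop r1=0x35, sp=0xac
r1 is callee-saved -> restored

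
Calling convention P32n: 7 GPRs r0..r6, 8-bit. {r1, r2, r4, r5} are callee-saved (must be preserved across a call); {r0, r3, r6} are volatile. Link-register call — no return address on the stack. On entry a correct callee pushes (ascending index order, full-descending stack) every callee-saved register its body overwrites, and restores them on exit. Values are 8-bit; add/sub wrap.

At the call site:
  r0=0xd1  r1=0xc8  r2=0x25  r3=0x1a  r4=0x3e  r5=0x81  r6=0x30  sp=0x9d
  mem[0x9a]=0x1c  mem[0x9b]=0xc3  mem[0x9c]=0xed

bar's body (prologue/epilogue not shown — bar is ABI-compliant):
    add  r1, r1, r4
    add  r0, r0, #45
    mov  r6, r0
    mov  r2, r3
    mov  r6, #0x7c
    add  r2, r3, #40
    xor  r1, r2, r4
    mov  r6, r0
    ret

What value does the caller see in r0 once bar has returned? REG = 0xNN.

prologue: push r1 -> mem[0x9c]=0xc8, sp=0x9c
prologue: push r2 -> mem[0x9b]=0x25, sp=0x9b
body[0] add  r1, r1, r4 -> r1=0x06
body[1] add  r0, r0, #45 -> r0=0xfe
body[2] mov  r6, r0 -> r6=0xfe
body[3] mov  r2, r3 -> r2=0x1a
body[4] mov  r6, #0x7c -> r6=0x7c
body[5] add  r2, r3, #40 -> r2=0x42
body[6] xor  r1, r2, r4 -> r1=0x7c
body[7] mov  r6, r0 -> r6=0xfe
epilogue: pop r2=0x25, sp=0x9c
epilogue: pop r1=0xc8, sp=0x9d
r0 is caller-saved -> body value

REG = 0xfe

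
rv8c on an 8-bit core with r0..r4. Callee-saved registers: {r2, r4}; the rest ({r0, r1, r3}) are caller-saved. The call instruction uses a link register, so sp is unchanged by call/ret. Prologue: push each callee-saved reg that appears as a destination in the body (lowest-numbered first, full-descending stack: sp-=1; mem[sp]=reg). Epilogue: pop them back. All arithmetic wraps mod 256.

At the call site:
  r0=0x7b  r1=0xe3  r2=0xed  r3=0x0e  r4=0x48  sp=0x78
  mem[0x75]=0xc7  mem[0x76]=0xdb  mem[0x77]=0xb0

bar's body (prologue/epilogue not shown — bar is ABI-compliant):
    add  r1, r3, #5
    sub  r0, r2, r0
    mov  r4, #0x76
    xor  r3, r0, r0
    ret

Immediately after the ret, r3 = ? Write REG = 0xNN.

REG = 0x00

prologue: push r4 → mem[0x77]=0x48, sp=0x77
body[0] add  r1, r3, #5 → r1=0x13
body[1] sub  r0, r2, r0 → r0=0x72
body[2] mov  r4, #0x76 → r4=0x76
body[3] xor  r3, r0, r0 → r3=0x00
epilogue: pop r4=0x48, sp=0x78
r3 is caller-saved → body value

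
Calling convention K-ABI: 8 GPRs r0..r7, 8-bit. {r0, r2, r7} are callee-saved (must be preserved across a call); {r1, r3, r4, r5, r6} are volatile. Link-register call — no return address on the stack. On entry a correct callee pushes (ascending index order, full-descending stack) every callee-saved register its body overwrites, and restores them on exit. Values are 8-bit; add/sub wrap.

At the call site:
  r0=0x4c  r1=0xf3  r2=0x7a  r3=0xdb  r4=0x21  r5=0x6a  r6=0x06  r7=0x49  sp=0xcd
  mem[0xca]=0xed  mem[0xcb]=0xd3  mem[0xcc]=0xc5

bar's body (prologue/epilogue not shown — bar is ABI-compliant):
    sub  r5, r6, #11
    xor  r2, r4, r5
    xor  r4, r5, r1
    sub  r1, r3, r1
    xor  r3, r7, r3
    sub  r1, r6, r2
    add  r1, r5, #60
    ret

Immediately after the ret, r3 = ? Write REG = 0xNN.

prologue: push r2 → mem[0xcc]=0x7a, sp=0xcc
body[0] sub  r5, r6, #11 → r5=0xfb
body[1] xor  r2, r4, r5 → r2=0xda
body[2] xor  r4, r5, r1 → r4=0x08
body[3] sub  r1, r3, r1 → r1=0xe8
body[4] xor  r3, r7, r3 → r3=0x92
body[5] sub  r1, r6, r2 → r1=0x2c
body[6] add  r1, r5, #60 → r1=0x37
epilogue: pop r2=0x7a, sp=0xcd
r3 is caller-saved → body value

REG = 0x92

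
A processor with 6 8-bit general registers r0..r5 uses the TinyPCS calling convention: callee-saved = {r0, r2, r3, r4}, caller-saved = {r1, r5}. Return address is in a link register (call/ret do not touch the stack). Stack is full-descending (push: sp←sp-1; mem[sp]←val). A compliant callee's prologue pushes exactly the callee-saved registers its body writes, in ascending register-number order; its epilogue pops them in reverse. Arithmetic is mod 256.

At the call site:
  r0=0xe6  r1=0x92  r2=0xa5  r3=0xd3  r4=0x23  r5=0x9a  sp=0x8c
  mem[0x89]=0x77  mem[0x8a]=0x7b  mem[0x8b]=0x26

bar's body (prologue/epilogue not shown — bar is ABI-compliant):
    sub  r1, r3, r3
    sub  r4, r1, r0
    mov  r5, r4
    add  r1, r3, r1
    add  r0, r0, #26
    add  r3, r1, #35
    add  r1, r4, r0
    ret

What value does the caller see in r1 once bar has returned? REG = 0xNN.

REG = 0x1a

prologue: push r0 → mem[0x8b]=0xe6, sp=0x8b
prologue: push r3 → mem[0x8a]=0xd3, sp=0x8a
prologue: push r4 → mem[0x89]=0x23, sp=0x89
body[0] sub  r1, r3, r3 → r1=0x00
body[1] sub  r4, r1, r0 → r4=0x1a
body[2] mov  r5, r4 → r5=0x1a
body[3] add  r1, r3, r1 → r1=0xd3
body[4] add  r0, r0, #26 → r0=0x00
body[5] add  r3, r1, #35 → r3=0xf6
body[6] add  r1, r4, r0 → r1=0x1a
epilogue: pop r4=0x23, sp=0x8a
epilogue: pop r3=0xd3, sp=0x8b
epilogue: pop r0=0xe6, sp=0x8c
r1 is caller-saved → body value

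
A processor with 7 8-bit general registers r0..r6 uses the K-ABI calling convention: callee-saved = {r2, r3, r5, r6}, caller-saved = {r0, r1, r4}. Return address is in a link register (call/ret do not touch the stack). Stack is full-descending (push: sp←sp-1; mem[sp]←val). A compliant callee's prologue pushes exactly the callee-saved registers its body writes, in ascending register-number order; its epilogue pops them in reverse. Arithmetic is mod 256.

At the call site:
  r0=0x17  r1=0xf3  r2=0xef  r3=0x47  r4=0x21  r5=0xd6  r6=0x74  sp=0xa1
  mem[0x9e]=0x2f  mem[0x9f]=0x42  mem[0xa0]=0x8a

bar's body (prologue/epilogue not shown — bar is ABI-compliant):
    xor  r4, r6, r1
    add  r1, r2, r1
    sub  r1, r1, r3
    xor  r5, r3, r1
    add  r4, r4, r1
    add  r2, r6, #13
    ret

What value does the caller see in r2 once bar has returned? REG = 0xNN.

REG = 0xef

prologue: push r2 -> mem[0xa0]=0xef, sp=0xa0
prologue: push r5 -> mem[0x9f]=0xd6, sp=0x9f
body[0] xor  r4, r6, r1 -> r4=0x87
body[1] add  r1, r2, r1 -> r1=0xe2
body[2] sub  r1, r1, r3 -> r1=0x9b
body[3] xor  r5, r3, r1 -> r5=0xdc
body[4] add  r4, r4, r1 -> r4=0x22
body[5] add  r2, r6, #13 -> r2=0x81
epilogue: pop r5=0xd6, sp=0xa0
epilogue: pop r2=0xef, sp=0xa1
r2 is callee-saved -> restored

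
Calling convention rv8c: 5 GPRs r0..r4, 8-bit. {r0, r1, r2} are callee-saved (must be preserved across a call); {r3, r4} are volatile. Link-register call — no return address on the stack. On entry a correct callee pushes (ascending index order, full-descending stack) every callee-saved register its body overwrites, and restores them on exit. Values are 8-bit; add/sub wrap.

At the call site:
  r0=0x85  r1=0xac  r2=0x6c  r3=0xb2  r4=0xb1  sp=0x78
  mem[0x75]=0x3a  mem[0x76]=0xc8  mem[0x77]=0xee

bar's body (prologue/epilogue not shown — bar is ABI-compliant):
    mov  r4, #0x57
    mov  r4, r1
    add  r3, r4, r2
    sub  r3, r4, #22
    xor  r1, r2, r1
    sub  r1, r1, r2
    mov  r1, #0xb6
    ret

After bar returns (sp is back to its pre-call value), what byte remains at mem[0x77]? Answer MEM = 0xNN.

prologue: push r1 -> mem[0x77]=0xac, sp=0x77
body[0] mov  r4, #0x57 -> r4=0x57
body[1] mov  r4, r1 -> r4=0xac
body[2] add  r3, r4, r2 -> r3=0x18
body[3] sub  r3, r4, #22 -> r3=0x96
body[4] xor  r1, r2, r1 -> r1=0xc0
body[5] sub  r1, r1, r2 -> r1=0x54
body[6] mov  r1, #0xb6 -> r1=0xb6
epilogue: pop r1=0xac, sp=0x78
prologue pushed ['r1'] at ['0x77']

MEM = 0xac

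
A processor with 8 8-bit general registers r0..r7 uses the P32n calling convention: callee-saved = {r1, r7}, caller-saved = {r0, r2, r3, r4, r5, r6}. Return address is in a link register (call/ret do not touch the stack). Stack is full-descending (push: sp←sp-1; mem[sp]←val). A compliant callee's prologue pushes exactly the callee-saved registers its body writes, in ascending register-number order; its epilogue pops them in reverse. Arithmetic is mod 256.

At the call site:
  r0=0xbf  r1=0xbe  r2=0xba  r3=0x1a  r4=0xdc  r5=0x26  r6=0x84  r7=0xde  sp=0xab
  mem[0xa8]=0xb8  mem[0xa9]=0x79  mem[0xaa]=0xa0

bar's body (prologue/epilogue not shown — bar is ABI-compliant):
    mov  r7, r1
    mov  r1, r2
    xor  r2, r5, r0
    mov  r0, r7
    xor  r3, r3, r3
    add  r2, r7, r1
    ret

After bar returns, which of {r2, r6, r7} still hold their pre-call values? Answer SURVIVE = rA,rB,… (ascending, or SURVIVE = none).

SURVIVE = r6,r7

prologue: push r1 → mem[0xaa]=0xbe, sp=0xaa
prologue: push r7 → mem[0xa9]=0xde, sp=0xa9
body[0] mov  r7, r1 → r7=0xbe
body[1] mov  r1, r2 → r1=0xba
body[2] xor  r2, r5, r0 → r2=0x99
body[3] mov  r0, r7 → r0=0xbe
body[4] xor  r3, r3, r3 → r3=0x00
body[5] add  r2, r7, r1 → r2=0x78
epilogue: pop r7=0xde, sp=0xaa
epilogue: pop r1=0xbe, sp=0xab
r2: caller-saved, written=True
r6: caller-saved, written=False
r7: callee-saved, written=True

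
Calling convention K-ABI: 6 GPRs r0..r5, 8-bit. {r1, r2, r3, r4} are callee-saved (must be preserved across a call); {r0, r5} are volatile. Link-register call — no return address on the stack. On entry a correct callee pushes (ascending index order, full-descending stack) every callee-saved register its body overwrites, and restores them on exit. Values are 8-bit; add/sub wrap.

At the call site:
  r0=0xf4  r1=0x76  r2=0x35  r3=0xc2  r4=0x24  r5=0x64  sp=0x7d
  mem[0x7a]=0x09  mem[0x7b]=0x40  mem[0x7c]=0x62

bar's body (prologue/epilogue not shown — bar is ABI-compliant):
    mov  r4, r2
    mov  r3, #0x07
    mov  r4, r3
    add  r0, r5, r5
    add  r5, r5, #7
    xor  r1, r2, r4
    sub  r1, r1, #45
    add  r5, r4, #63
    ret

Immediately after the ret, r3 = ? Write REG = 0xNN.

REG = 0xc2

prologue: push r1 -> mem[0x7c]=0x76, sp=0x7c
prologue: push r3 -> mem[0x7b]=0xc2, sp=0x7b
prologue: push r4 -> mem[0x7a]=0x24, sp=0x7a
body[0] mov  r4, r2 -> r4=0x35
body[1] mov  r3, #0x07 -> r3=0x07
body[2] mov  r4, r3 -> r4=0x07
body[3] add  r0, r5, r5 -> r0=0xc8
body[4] add  r5, r5, #7 -> r5=0x6b
body[5] xor  r1, r2, r4 -> r1=0x32
body[6] sub  r1, r1, #45 -> r1=0x05
body[7] add  r5, r4, #63 -> r5=0x46
epilogue: pop r4=0x24, sp=0x7b
epilogue: pop r3=0xc2, sp=0x7c
epilogue: pop r1=0x76, sp=0x7d
r3 is callee-saved -> restored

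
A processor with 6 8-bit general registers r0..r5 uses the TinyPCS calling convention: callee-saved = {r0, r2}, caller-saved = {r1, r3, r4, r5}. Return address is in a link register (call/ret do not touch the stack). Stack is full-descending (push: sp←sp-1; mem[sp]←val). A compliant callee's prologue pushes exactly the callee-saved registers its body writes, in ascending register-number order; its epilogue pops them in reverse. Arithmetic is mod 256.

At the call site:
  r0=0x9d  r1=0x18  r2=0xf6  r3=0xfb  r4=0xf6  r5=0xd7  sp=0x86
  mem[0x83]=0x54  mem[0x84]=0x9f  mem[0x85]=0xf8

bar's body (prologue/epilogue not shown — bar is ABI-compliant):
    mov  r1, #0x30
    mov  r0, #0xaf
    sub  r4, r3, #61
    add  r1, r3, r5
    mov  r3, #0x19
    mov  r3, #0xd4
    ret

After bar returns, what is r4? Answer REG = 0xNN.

REG = 0xbe

prologue: push r0 → mem[0x85]=0x9d, sp=0x85
body[0] mov  r1, #0x30 → r1=0x30
body[1] mov  r0, #0xaf → r0=0xaf
body[2] sub  r4, r3, #61 → r4=0xbe
body[3] add  r1, r3, r5 → r1=0xd2
body[4] mov  r3, #0x19 → r3=0x19
body[5] mov  r3, #0xd4 → r3=0xd4
epilogue: pop r0=0x9d, sp=0x86
r4 is caller-saved → body value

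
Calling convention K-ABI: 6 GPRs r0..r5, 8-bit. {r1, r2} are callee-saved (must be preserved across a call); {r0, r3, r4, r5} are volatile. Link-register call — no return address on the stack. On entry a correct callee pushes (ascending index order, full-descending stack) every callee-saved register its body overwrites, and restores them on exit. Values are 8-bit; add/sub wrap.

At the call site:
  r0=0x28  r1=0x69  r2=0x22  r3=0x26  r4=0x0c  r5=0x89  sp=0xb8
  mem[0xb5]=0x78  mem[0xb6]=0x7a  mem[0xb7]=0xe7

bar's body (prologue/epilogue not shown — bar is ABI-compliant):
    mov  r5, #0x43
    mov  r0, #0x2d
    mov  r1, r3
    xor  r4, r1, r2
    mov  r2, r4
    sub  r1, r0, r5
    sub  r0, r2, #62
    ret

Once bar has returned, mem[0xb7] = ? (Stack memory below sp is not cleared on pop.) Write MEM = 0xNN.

prologue: push r1 → mem[0xb7]=0x69, sp=0xb7
prologue: push r2 → mem[0xb6]=0x22, sp=0xb6
body[0] mov  r5, #0x43 → r5=0x43
body[1] mov  r0, #0x2d → r0=0x2d
body[2] mov  r1, r3 → r1=0x26
body[3] xor  r4, r1, r2 → r4=0x04
body[4] mov  r2, r4 → r2=0x04
body[5] sub  r1, r0, r5 → r1=0xea
body[6] sub  r0, r2, #62 → r0=0xc6
epilogue: pop r2=0x22, sp=0xb7
epilogue: pop r1=0x69, sp=0xb8
prologue pushed ['r1', 'r2'] at ['0xb7', '0xb6']

MEM = 0x69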